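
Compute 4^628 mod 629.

4^1 ≡ 4 (mod 629)
4^2 ≡ 4^2 = 16 ≡ 16 (mod 629)
4^4 ≡ 16^2 = 256 ≡ 256 (mod 629)
4^8 ≡ 256^2 = 65536 ≡ 120 (mod 629)
4^16 ≡ 120^2 = 14400 ≡ 562 (mod 629)
4^32 ≡ 562^2 = 315844 ≡ 86 (mod 629)
4^64 ≡ 86^2 = 7396 ≡ 477 (mod 629)
4^128 ≡ 477^2 = 227529 ≡ 460 (mod 629)
4^256 ≡ 460^2 = 211600 ≡ 256 (mod 629)
4^512 ≡ 256^2 = 65536 ≡ 120 (mod 629)
628 = 512 + 64 + 32 + 16 + 4 in binary powers of 2.
So 4^628 ≡ 120 · 477 · 86 · 562 · 256 ≡ 562 (mod 629).
Since 562 ≠ 1, base 4 is a Fermat witness: 629 is composite.

562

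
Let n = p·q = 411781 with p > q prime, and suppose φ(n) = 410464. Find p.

809

φ(n) = (p−1)(q−1) = n − (p+q) + 1, so p + q = 411781 − 410464 + 1 = 1318.
p and q are the roots of t² − 1318t + 411781 = 0.
Discriminant: 1318² − 4·411781 = 1737124 − 1647124 = 90000; √90000 = 300.
q = (1318 − 300)/2 = 509, p = (1318 + 300)/2 = 809.
Check: 509 · 809 = 411781.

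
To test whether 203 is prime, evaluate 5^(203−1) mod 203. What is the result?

23

5^1 ≡ 5 (mod 203)
5^2 ≡ 5^2 = 25 ≡ 25 (mod 203)
5^4 ≡ 25^2 = 625 ≡ 16 (mod 203)
5^8 ≡ 16^2 = 256 ≡ 53 (mod 203)
5^16 ≡ 53^2 = 2809 ≡ 170 (mod 203)
5^32 ≡ 170^2 = 28900 ≡ 74 (mod 203)
5^64 ≡ 74^2 = 5476 ≡ 198 (mod 203)
5^128 ≡ 198^2 = 39204 ≡ 25 (mod 203)
202 = 128 + 64 + 8 + 2 in binary powers of 2.
So 5^202 ≡ 25 · 198 · 53 · 25 ≡ 23 (mod 203).
Since 23 ≠ 1, base 5 is a Fermat witness: 203 is composite.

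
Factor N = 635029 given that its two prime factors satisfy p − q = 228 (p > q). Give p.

919

Since p = q + 228, we have 635029 = q(q + 228), so q² + 228q − 635029 = 0.
Discriminant: 228² + 4·635029 = 51984 + 2540116 = 2592100; √2592100 = 1610.
q = (−228 + 1610)/2 = 691, and p = q + 228 = 919.
Check: 691 · 919 = 635029.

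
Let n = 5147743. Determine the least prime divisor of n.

5147743 is odd.
Digit sum 31, not divisible by 3.
Ends in 3: not divisible by 5.
7: 5147743 = 7·735391 + 6
11: 5147743 = 11·467976 + 7
13: 5147743 = 13·395980 + 3
17: 5147743 = 17·302808 + 7
19: 5147743 = 19·270933 + 16
23: 5147743 = 23·223814 + 21
29: 5147743 = 29·177508 + 11
31: 5147743 = 31·166056 + 7
37: 5147743 = 37·139128 + 7
41: 5147743 = 41·125554 + 29
43: 5147743 = 43·119714 + 41
47: 5147743 = 47·109526 + 21
53: 5147743 = 53·97127 + 12
59: 5147743 = 59·87249 + 52
61: 5147743 = 61·84389 + 14
67: 5147743 = 67·76831 + 66
71: 5147743 = 71·72503 + 30
73: 5147743 = 73·70517 + 2
79: 5147743 = 79·65161 + 24
83: 5147743 = 83·62021

83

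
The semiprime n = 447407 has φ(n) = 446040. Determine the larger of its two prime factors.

φ(n) = (p−1)(q−1) = n − (p+q) + 1, so p + q = 447407 − 446040 + 1 = 1368.
p and q are the roots of t² − 1368t + 447407 = 0.
Discriminant: 1368² − 4·447407 = 1871424 − 1789628 = 81796; √81796 = 286.
q = (1368 − 286)/2 = 541, p = (1368 + 286)/2 = 827.
Check: 541 · 827 = 447407.

827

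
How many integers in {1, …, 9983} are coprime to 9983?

Factor: 9983 = 67 · 149.
φ(9983) = (67−1) · (149−1) = 66 · 148 = 9768.

9768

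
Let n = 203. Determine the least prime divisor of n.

203 is odd.
Digit sum 5, not divisible by 3.
Ends in 3: not divisible by 5.
7: 203 = 7·29

7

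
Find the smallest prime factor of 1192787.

1192787 is odd.
Digit sum 35, not divisible by 3.
Ends in 7: not divisible by 5.
7: 1192787 = 7·170398 + 1
11: 1192787 = 11·108435 + 2
13: 1192787 = 13·91752 + 11
17: 1192787 = 17·70163 + 16
19: 1192787 = 19·62778 + 5
23: 1192787 = 23·51860 + 7
29: 1192787 = 29·41130 + 17
31: 1192787 = 31·38477

31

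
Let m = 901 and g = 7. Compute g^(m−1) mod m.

293

7^1 ≡ 7 (mod 901)
7^2 ≡ 7^2 = 49 ≡ 49 (mod 901)
7^4 ≡ 49^2 = 2401 ≡ 599 (mod 901)
7^8 ≡ 599^2 = 358801 ≡ 203 (mod 901)
7^16 ≡ 203^2 = 41209 ≡ 664 (mod 901)
7^32 ≡ 664^2 = 440896 ≡ 307 (mod 901)
7^64 ≡ 307^2 = 94249 ≡ 545 (mod 901)
7^128 ≡ 545^2 = 297025 ≡ 596 (mod 901)
7^256 ≡ 596^2 = 355216 ≡ 222 (mod 901)
7^512 ≡ 222^2 = 49284 ≡ 630 (mod 901)
900 = 512 + 256 + 128 + 4 in binary powers of 2.
So 7^900 ≡ 630 · 222 · 596 · 599 ≡ 293 (mod 901).
Since 293 ≠ 1, base 7 is a Fermat witness: 901 is composite.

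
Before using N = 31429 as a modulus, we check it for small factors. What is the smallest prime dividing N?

31429 is odd.
Digit sum 19, not divisible by 3.
Ends in 9: not divisible by 5.
7: 31429 = 7·4489 + 6
11: 31429 = 11·2857 + 2
13: 31429 = 13·2417 + 8
17: 31429 = 17·1848 + 13
19: 31429 = 19·1654 + 3
23: 31429 = 23·1366 + 11
29: 31429 = 29·1083 + 22
31: 31429 = 31·1013 + 26
37: 31429 = 37·849 + 16
41: 31429 = 41·766 + 23
43: 31429 = 43·730 + 39
47: 31429 = 47·668 + 33
53: 31429 = 53·593

53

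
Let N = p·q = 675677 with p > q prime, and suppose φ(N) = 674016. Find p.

φ(n) = (p−1)(q−1) = n − (p+q) + 1, so p + q = 675677 − 674016 + 1 = 1662.
p and q are the roots of t² − 1662t + 675677 = 0.
Discriminant: 1662² − 4·675677 = 2762244 − 2702708 = 59536; √59536 = 244.
q = (1662 − 244)/2 = 709, p = (1662 + 244)/2 = 953.
Check: 709 · 953 = 675677.

953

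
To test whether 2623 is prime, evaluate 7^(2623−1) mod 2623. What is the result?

7^1 ≡ 7 (mod 2623)
7^2 ≡ 7^2 = 49 ≡ 49 (mod 2623)
7^4 ≡ 49^2 = 2401 ≡ 2401 (mod 2623)
7^8 ≡ 2401^2 = 5764801 ≡ 2070 (mod 2623)
7^16 ≡ 2070^2 = 4284900 ≡ 1541 (mod 2623)
7^32 ≡ 1541^2 = 2374681 ≡ 866 (mod 2623)
7^64 ≡ 866^2 = 749956 ≡ 2401 (mod 2623)
7^128 ≡ 2401^2 = 5764801 ≡ 2070 (mod 2623)
7^256 ≡ 2070^2 = 4284900 ≡ 1541 (mod 2623)
7^512 ≡ 1541^2 = 2374681 ≡ 866 (mod 2623)
7^1024 ≡ 866^2 = 749956 ≡ 2401 (mod 2623)
7^2048 ≡ 2401^2 = 5764801 ≡ 2070 (mod 2623)
2622 = 2048 + 512 + 32 + 16 + 8 + 4 + 2 in binary powers of 2.
So 7^2622 ≡ 2070 · 866 · 866 · 1541 · 2070 · 2401 · 49 ≡ 1979 (mod 2623).
Since 1979 ≠ 1, base 7 is a Fermat witness: 2623 is composite.

1979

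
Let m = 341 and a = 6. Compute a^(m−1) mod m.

6^1 ≡ 6 (mod 341)
6^2 ≡ 6^2 = 36 ≡ 36 (mod 341)
6^4 ≡ 36^2 = 1296 ≡ 273 (mod 341)
6^8 ≡ 273^2 = 74529 ≡ 191 (mod 341)
6^16 ≡ 191^2 = 36481 ≡ 335 (mod 341)
6^32 ≡ 335^2 = 112225 ≡ 36 (mod 341)
6^64 ≡ 36^2 = 1296 ≡ 273 (mod 341)
6^128 ≡ 273^2 = 74529 ≡ 191 (mod 341)
6^256 ≡ 191^2 = 36481 ≡ 335 (mod 341)
340 = 256 + 64 + 16 + 4 in binary powers of 2.
So 6^340 ≡ 335 · 273 · 335 · 273 ≡ 56 (mod 341).
Since 56 ≠ 1, base 6 is a Fermat witness: 341 is composite.

56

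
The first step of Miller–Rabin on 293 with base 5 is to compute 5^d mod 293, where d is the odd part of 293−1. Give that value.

293 − 1 = 292 = 2^2 · 73, so d = 73.
5^1 ≡ 5 (mod 293)
5^2 ≡ 5^2 = 25 ≡ 25 (mod 293)
5^4 ≡ 25^2 = 625 ≡ 39 (mod 293)
5^8 ≡ 39^2 = 1521 ≡ 56 (mod 293)
5^16 ≡ 56^2 = 3136 ≡ 206 (mod 293)
5^32 ≡ 206^2 = 42436 ≡ 244 (mod 293)
5^64 ≡ 244^2 = 59536 ≡ 57 (mod 293)
73 = 64 + 8 + 1 in binary powers of 2.
So 5^73 ≡ 57 · 56 · 5 ≡ 138 (mod 293).
Squaring chain: 138 → 292; reaches −1, so base 5 does not prove 293 composite.

138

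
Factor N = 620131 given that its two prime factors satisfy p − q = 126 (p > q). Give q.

Since p = q + 126, we have 620131 = q(q + 126), so q² + 126q − 620131 = 0.
Discriminant: 126² + 4·620131 = 15876 + 2480524 = 2496400; √2496400 = 1580.
q = (−126 + 1580)/2 = 727, and p = q + 126 = 853.
Check: 727 · 853 = 620131.

727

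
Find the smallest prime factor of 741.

3

741 is odd.
Digit sum 12, divisible by 3.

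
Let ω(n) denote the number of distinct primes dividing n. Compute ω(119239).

119239 = 43 · 2773
2773 = 47 · 59
119239 = 43 · 47 · 59, which has 3 distinct prime factors.

3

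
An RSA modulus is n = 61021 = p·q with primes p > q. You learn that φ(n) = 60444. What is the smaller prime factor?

φ(n) = (p−1)(q−1) = n − (p+q) + 1, so p + q = 61021 − 60444 + 1 = 578.
p and q are the roots of t² − 578t + 61021 = 0.
Discriminant: 578² − 4·61021 = 334084 − 244084 = 90000; √90000 = 300.
q = (578 − 300)/2 = 139, p = (578 + 300)/2 = 439.
Check: 139 · 439 = 61021.

139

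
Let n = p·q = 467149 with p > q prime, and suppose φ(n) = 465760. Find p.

φ(n) = (p−1)(q−1) = n − (p+q) + 1, so p + q = 467149 − 465760 + 1 = 1390.
p and q are the roots of t² − 1390t + 467149 = 0.
Discriminant: 1390² − 4·467149 = 1932100 − 1868596 = 63504; √63504 = 252.
q = (1390 − 252)/2 = 569, p = (1390 + 252)/2 = 821.
Check: 569 · 821 = 467149.

821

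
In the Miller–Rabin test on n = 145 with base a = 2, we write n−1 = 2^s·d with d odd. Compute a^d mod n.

77

145 − 1 = 144 = 2^4 · 9, so d = 9.
2^1 ≡ 2 (mod 145)
2^2 ≡ 2^2 = 4 ≡ 4 (mod 145)
2^4 ≡ 4^2 = 16 ≡ 16 (mod 145)
2^8 ≡ 16^2 = 256 ≡ 111 (mod 145)
9 = 8 + 1 in binary powers of 2.
So 2^9 ≡ 111 · 2 ≡ 77 (mod 145).
Squaring chain: 77 → 129 → 111 → 141; never reaches −1, so base 2 is a Miller–Rabin witness that 145 is composite.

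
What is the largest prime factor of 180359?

83

180359 = 41 · 4399
4399 = 53 · 83
83 is prime.
So 180359 = 41 · 53 · 83; the largest prime factor is 83.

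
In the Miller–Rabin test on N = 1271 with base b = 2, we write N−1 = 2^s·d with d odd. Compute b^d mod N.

1271 − 1 = 1270 = 2^1 · 635, so d = 635.
2^1 ≡ 2 (mod 1271)
2^2 ≡ 2^2 = 4 ≡ 4 (mod 1271)
2^4 ≡ 4^2 = 16 ≡ 16 (mod 1271)
2^8 ≡ 16^2 = 256 ≡ 256 (mod 1271)
2^16 ≡ 256^2 = 65536 ≡ 715 (mod 1271)
2^32 ≡ 715^2 = 511225 ≡ 283 (mod 1271)
2^64 ≡ 283^2 = 80089 ≡ 16 (mod 1271)
2^128 ≡ 16^2 = 256 ≡ 256 (mod 1271)
2^256 ≡ 256^2 = 65536 ≡ 715 (mod 1271)
2^512 ≡ 715^2 = 511225 ≡ 283 (mod 1271)
635 = 512 + 64 + 32 + 16 + 8 + 2 + 1 in binary powers of 2.
So 2^635 ≡ 283 · 16 · 283 · 715 · 256 · 4 · 2 ≡ 993 (mod 1271).
Squaring chain: 993; never reaches −1, so base 2 is a Miller–Rabin witness that 1271 is composite.

993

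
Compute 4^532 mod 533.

139

4^1 ≡ 4 (mod 533)
4^2 ≡ 4^2 = 16 ≡ 16 (mod 533)
4^4 ≡ 16^2 = 256 ≡ 256 (mod 533)
4^8 ≡ 256^2 = 65536 ≡ 510 (mod 533)
4^16 ≡ 510^2 = 260100 ≡ 529 (mod 533)
4^32 ≡ 529^2 = 279841 ≡ 16 (mod 533)
4^64 ≡ 16^2 = 256 ≡ 256 (mod 533)
4^128 ≡ 256^2 = 65536 ≡ 510 (mod 533)
4^256 ≡ 510^2 = 260100 ≡ 529 (mod 533)
4^512 ≡ 529^2 = 279841 ≡ 16 (mod 533)
532 = 512 + 16 + 4 in binary powers of 2.
So 4^532 ≡ 16 · 529 · 256 ≡ 139 (mod 533).
Since 139 ≠ 1, base 4 is a Fermat witness: 533 is composite.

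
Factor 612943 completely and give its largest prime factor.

97

612943 = 71 · 8633
8633 = 89 · 97
97 is prime.
So 612943 = 71 · 89 · 97; the largest prime factor is 97.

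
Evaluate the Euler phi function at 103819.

94080

Factor: 103819 = 17 · 31 · 197.
φ(103819) = (17−1) · (31−1) · (197−1) = 16 · 30 · 196 = 94080.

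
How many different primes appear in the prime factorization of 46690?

46690 = 2 · 23345
23345 = 5 · 4669
4669 = 7 · 667
667 = 23 · 29
46690 = 2 · 5 · 7 · 23 · 29, which has 5 distinct prime factors.

5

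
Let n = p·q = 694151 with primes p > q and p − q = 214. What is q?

733

Since p = q + 214, we have 694151 = q(q + 214), so q² + 214q − 694151 = 0.
Discriminant: 214² + 4·694151 = 45796 + 2776604 = 2822400; √2822400 = 1680.
q = (−214 + 1680)/2 = 733, and p = q + 214 = 947.
Check: 733 · 947 = 694151.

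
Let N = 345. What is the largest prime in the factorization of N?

23

345 = 3 · 115
115 = 5 · 23
23 is prime.
So 345 = 3 · 5 · 23; the largest prime factor is 23.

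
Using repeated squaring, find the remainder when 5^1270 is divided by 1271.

5^1 ≡ 5 (mod 1271)
5^2 ≡ 5^2 = 25 ≡ 25 (mod 1271)
5^4 ≡ 25^2 = 625 ≡ 625 (mod 1271)
5^8 ≡ 625^2 = 390625 ≡ 428 (mod 1271)
5^16 ≡ 428^2 = 183184 ≡ 160 (mod 1271)
5^32 ≡ 160^2 = 25600 ≡ 180 (mod 1271)
5^64 ≡ 180^2 = 32400 ≡ 625 (mod 1271)
5^128 ≡ 625^2 = 390625 ≡ 428 (mod 1271)
5^256 ≡ 428^2 = 183184 ≡ 160 (mod 1271)
5^512 ≡ 160^2 = 25600 ≡ 180 (mod 1271)
5^1024 ≡ 180^2 = 32400 ≡ 625 (mod 1271)
1270 = 1024 + 128 + 64 + 32 + 16 + 4 + 2 in binary powers of 2.
So 5^1270 ≡ 625 · 428 · 625 · 180 · 160 · 625 · 25 ≡ 532 (mod 1271).
Since 532 ≠ 1, base 5 is a Fermat witness: 1271 is composite.

532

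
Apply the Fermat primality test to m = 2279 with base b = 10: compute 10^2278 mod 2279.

10^1 ≡ 10 (mod 2279)
10^2 ≡ 10^2 = 100 ≡ 100 (mod 2279)
10^4 ≡ 100^2 = 10000 ≡ 884 (mod 2279)
10^8 ≡ 884^2 = 781456 ≡ 2038 (mod 2279)
10^16 ≡ 2038^2 = 4153444 ≡ 1106 (mod 2279)
10^32 ≡ 1106^2 = 1223236 ≡ 1692 (mod 2279)
10^64 ≡ 1692^2 = 2862864 ≡ 440 (mod 2279)
10^128 ≡ 440^2 = 193600 ≡ 2164 (mod 2279)
10^256 ≡ 2164^2 = 4682896 ≡ 1830 (mod 2279)
10^512 ≡ 1830^2 = 3348900 ≡ 1049 (mod 2279)
10^1024 ≡ 1049^2 = 1100401 ≡ 1923 (mod 2279)
10^2048 ≡ 1923^2 = 3697929 ≡ 1391 (mod 2279)
2278 = 2048 + 128 + 64 + 32 + 4 + 2 in binary powers of 2.
So 10^2278 ≡ 1391 · 2164 · 440 · 1692 · 884 · 100 ≡ 152 (mod 2279).
Since 152 ≠ 1, base 10 is a Fermat witness: 2279 is composite.

152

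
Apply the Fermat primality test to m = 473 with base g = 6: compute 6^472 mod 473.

6^1 ≡ 6 (mod 473)
6^2 ≡ 6^2 = 36 ≡ 36 (mod 473)
6^4 ≡ 36^2 = 1296 ≡ 350 (mod 473)
6^8 ≡ 350^2 = 122500 ≡ 466 (mod 473)
6^16 ≡ 466^2 = 217156 ≡ 49 (mod 473)
6^32 ≡ 49^2 = 2401 ≡ 36 (mod 473)
6^64 ≡ 36^2 = 1296 ≡ 350 (mod 473)
6^128 ≡ 350^2 = 122500 ≡ 466 (mod 473)
6^256 ≡ 466^2 = 217156 ≡ 49 (mod 473)
472 = 256 + 128 + 64 + 16 + 8 in binary powers of 2.
So 6^472 ≡ 49 · 466 · 350 · 49 · 466 ≡ 135 (mod 473).
Since 135 ≠ 1, base 6 is a Fermat witness: 473 is composite.

135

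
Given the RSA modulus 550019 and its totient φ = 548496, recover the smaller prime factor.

587

φ(n) = (p−1)(q−1) = n − (p+q) + 1, so p + q = 550019 − 548496 + 1 = 1524.
p and q are the roots of t² − 1524t + 550019 = 0.
Discriminant: 1524² − 4·550019 = 2322576 − 2200076 = 122500; √122500 = 350.
q = (1524 − 350)/2 = 587, p = (1524 + 350)/2 = 937.
Check: 587 · 937 = 550019.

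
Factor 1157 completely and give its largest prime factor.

89

1157 = 13 · 89
89 is prime.
So 1157 = 13 · 89; the largest prime factor is 89.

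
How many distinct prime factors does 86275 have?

86275 = 5^2 · 3451
3451 = 7 · 493
493 = 17 · 29
86275 = 5^2 · 7 · 17 · 29, which has 4 distinct prime factors.

4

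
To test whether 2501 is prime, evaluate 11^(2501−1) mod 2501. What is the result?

245

11^1 ≡ 11 (mod 2501)
11^2 ≡ 11^2 = 121 ≡ 121 (mod 2501)
11^4 ≡ 121^2 = 14641 ≡ 2136 (mod 2501)
11^8 ≡ 2136^2 = 4562496 ≡ 672 (mod 2501)
11^16 ≡ 672^2 = 451584 ≡ 1404 (mod 2501)
11^32 ≡ 1404^2 = 1971216 ≡ 428 (mod 2501)
11^64 ≡ 428^2 = 183184 ≡ 611 (mod 2501)
11^128 ≡ 611^2 = 373321 ≡ 672 (mod 2501)
11^256 ≡ 672^2 = 451584 ≡ 1404 (mod 2501)
11^512 ≡ 1404^2 = 1971216 ≡ 428 (mod 2501)
11^1024 ≡ 428^2 = 183184 ≡ 611 (mod 2501)
11^2048 ≡ 611^2 = 373321 ≡ 672 (mod 2501)
2500 = 2048 + 256 + 128 + 64 + 4 in binary powers of 2.
So 11^2500 ≡ 672 · 1404 · 672 · 611 · 2136 ≡ 245 (mod 2501).
Since 245 ≠ 1, base 11 is a Fermat witness: 2501 is composite.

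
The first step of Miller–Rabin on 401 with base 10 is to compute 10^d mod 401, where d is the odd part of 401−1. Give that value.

401 − 1 = 400 = 2^4 · 25, so d = 25.
10^1 ≡ 10 (mod 401)
10^2 ≡ 10^2 = 100 ≡ 100 (mod 401)
10^4 ≡ 100^2 = 10000 ≡ 376 (mod 401)
10^8 ≡ 376^2 = 141376 ≡ 224 (mod 401)
10^16 ≡ 224^2 = 50176 ≡ 51 (mod 401)
25 = 16 + 8 + 1 in binary powers of 2.
So 10^25 ≡ 51 · 224 · 10 ≡ 356 (mod 401).
Squaring chain: 356 → 20 → 400 → 1; reaches −1, so base 10 does not prove 401 composite.

356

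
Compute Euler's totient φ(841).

Factor: 841 = 29^2.
φ(841) = 29^1·(29−1) = 812.

812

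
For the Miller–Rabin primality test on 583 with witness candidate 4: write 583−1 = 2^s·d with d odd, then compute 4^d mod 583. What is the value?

583 − 1 = 582 = 2^1 · 291, so d = 291.
4^1 ≡ 4 (mod 583)
4^2 ≡ 4^2 = 16 ≡ 16 (mod 583)
4^4 ≡ 16^2 = 256 ≡ 256 (mod 583)
4^8 ≡ 256^2 = 65536 ≡ 240 (mod 583)
4^16 ≡ 240^2 = 57600 ≡ 466 (mod 583)
4^32 ≡ 466^2 = 217156 ≡ 280 (mod 583)
4^64 ≡ 280^2 = 78400 ≡ 278 (mod 583)
4^128 ≡ 278^2 = 77284 ≡ 328 (mod 583)
4^256 ≡ 328^2 = 107584 ≡ 312 (mod 583)
291 = 256 + 32 + 2 + 1 in binary powers of 2.
So 4^291 ≡ 312 · 280 · 16 · 4 ≡ 70 (mod 583).
Squaring chain: 70; never reaches −1, so base 4 is a Miller–Rabin witness that 583 is composite.

70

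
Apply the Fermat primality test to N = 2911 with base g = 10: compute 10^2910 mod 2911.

10^1 ≡ 10 (mod 2911)
10^2 ≡ 10^2 = 100 ≡ 100 (mod 2911)
10^4 ≡ 100^2 = 10000 ≡ 1267 (mod 2911)
10^8 ≡ 1267^2 = 1605289 ≡ 1328 (mod 2911)
10^16 ≡ 1328^2 = 1763584 ≡ 2429 (mod 2911)
10^32 ≡ 2429^2 = 5900041 ≡ 2355 (mod 2911)
10^64 ≡ 2355^2 = 5546025 ≡ 570 (mod 2911)
10^128 ≡ 570^2 = 324900 ≡ 1779 (mod 2911)
10^256 ≡ 1779^2 = 3164841 ≡ 584 (mod 2911)
10^512 ≡ 584^2 = 341056 ≡ 469 (mod 2911)
10^1024 ≡ 469^2 = 219961 ≡ 1636 (mod 2911)
10^2048 ≡ 1636^2 = 2676496 ≡ 1287 (mod 2911)
2910 = 2048 + 512 + 256 + 64 + 16 + 8 + 4 + 2 in binary powers of 2.
So 10^2910 ≡ 1287 · 469 · 584 · 570 · 2429 · 1328 · 1267 · 100 ≡ 1026 (mod 2911).
Since 1026 ≠ 1, base 10 is a Fermat witness: 2911 is composite.

1026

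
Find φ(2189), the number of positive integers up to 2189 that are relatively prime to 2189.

1980

Factor: 2189 = 11 · 199.
φ(2189) = (11−1) · (199−1) = 10 · 198 = 1980.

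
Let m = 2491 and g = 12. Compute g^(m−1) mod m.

12^1 ≡ 12 (mod 2491)
12^2 ≡ 12^2 = 144 ≡ 144 (mod 2491)
12^4 ≡ 144^2 = 20736 ≡ 808 (mod 2491)
12^8 ≡ 808^2 = 652864 ≡ 222 (mod 2491)
12^16 ≡ 222^2 = 49284 ≡ 1955 (mod 2491)
12^32 ≡ 1955^2 = 3822025 ≡ 831 (mod 2491)
12^64 ≡ 831^2 = 690561 ≡ 554 (mod 2491)
12^128 ≡ 554^2 = 306916 ≡ 523 (mod 2491)
12^256 ≡ 523^2 = 273529 ≡ 2010 (mod 2491)
12^512 ≡ 2010^2 = 4040100 ≡ 2189 (mod 2491)
12^1024 ≡ 2189^2 = 4791721 ≡ 1528 (mod 2491)
12^2048 ≡ 1528^2 = 2334784 ≡ 717 (mod 2491)
2490 = 2048 + 256 + 128 + 32 + 16 + 8 + 2 in binary powers of 2.
So 12^2490 ≡ 717 · 2010 · 523 · 831 · 1955 · 222 · 144 ≡ 873 (mod 2491).
Since 873 ≠ 1, base 12 is a Fermat witness: 2491 is composite.

873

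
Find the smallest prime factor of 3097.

3097 is odd.
Digit sum 19, not divisible by 3.
Ends in 7: not divisible by 5.
7: 3097 = 7·442 + 3
11: 3097 = 11·281 + 6
13: 3097 = 13·238 + 3
17: 3097 = 17·182 + 3
19: 3097 = 19·163

19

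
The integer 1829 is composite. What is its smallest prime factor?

31

1829 is odd.
Digit sum 20, not divisible by 3.
Ends in 9: not divisible by 5.
7: 1829 = 7·261 + 2
11: 1829 = 11·166 + 3
13: 1829 = 13·140 + 9
17: 1829 = 17·107 + 10
19: 1829 = 19·96 + 5
23: 1829 = 23·79 + 12
29: 1829 = 29·63 + 2
31: 1829 = 31·59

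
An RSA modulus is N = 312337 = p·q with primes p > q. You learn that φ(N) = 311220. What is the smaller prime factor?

φ(n) = (p−1)(q−1) = n − (p+q) + 1, so p + q = 312337 − 311220 + 1 = 1118.
p and q are the roots of t² − 1118t + 312337 = 0.
Discriminant: 1118² − 4·312337 = 1249924 − 1249348 = 576; √576 = 24.
q = (1118 − 24)/2 = 547, p = (1118 + 24)/2 = 571.
Check: 547 · 571 = 312337.

547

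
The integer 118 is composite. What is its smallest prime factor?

118 is even: 2 divides it.

2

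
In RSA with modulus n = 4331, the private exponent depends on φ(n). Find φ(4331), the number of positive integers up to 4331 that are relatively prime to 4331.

Factor: 4331 = 61 · 71.
φ(4331) = (61−1) · (71−1) = 60 · 70 = 4200.

4200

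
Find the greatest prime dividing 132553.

132553 = 41 · 3233
3233 = 53 · 61
61 is prime.
So 132553 = 41 · 53 · 61; the largest prime factor is 61.

61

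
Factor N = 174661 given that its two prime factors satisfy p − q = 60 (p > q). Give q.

389

Since p = q + 60, we have 174661 = q(q + 60), so q² + 60q − 174661 = 0.
Discriminant: 60² + 4·174661 = 3600 + 698644 = 702244; √702244 = 838.
q = (−60 + 838)/2 = 389, and p = q + 60 = 449.
Check: 389 · 449 = 174661.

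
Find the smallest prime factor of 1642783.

31

1642783 is odd.
Digit sum 31, not divisible by 3.
Ends in 3: not divisible by 5.
7: 1642783 = 7·234683 + 2
11: 1642783 = 11·149343 + 10
13: 1642783 = 13·126367 + 12
17: 1642783 = 17·96634 + 5
19: 1642783 = 19·86462 + 5
23: 1642783 = 23·71425 + 8
29: 1642783 = 29·56647 + 20
31: 1642783 = 31·52993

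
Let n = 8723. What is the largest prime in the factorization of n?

8723 = 11 · 793
793 = 13 · 61
61 is prime.
So 8723 = 11 · 13 · 61; the largest prime factor is 61.

61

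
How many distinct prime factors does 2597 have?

2597 = 7^2 · 53
2597 = 7^2 · 53, which has 2 distinct prime factors.

2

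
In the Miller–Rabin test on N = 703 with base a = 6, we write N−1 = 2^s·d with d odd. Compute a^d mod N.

438

703 − 1 = 702 = 2^1 · 351, so d = 351.
6^1 ≡ 6 (mod 703)
6^2 ≡ 6^2 = 36 ≡ 36 (mod 703)
6^4 ≡ 36^2 = 1296 ≡ 593 (mod 703)
6^8 ≡ 593^2 = 351649 ≡ 149 (mod 703)
6^16 ≡ 149^2 = 22201 ≡ 408 (mod 703)
6^32 ≡ 408^2 = 166464 ≡ 556 (mod 703)
6^64 ≡ 556^2 = 309136 ≡ 519 (mod 703)
6^128 ≡ 519^2 = 269361 ≡ 112 (mod 703)
6^256 ≡ 112^2 = 12544 ≡ 593 (mod 703)
351 = 256 + 64 + 16 + 8 + 4 + 2 + 1 in binary powers of 2.
So 6^351 ≡ 593 · 519 · 408 · 149 · 593 · 36 · 6 ≡ 438 (mod 703).
Squaring chain: 438; never reaches −1, so base 6 is a Miller–Rabin witness that 703 is composite.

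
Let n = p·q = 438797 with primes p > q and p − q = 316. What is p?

Since p = q + 316, we have 438797 = q(q + 316), so q² + 316q − 438797 = 0.
Discriminant: 316² + 4·438797 = 99856 + 1755188 = 1855044; √1855044 = 1362.
q = (−316 + 1362)/2 = 523, and p = q + 316 = 839.
Check: 523 · 839 = 438797.

839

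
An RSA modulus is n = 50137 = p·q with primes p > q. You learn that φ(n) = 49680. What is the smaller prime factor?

181

φ(n) = (p−1)(q−1) = n − (p+q) + 1, so p + q = 50137 − 49680 + 1 = 458.
p and q are the roots of t² − 458t + 50137 = 0.
Discriminant: 458² − 4·50137 = 209764 − 200548 = 9216; √9216 = 96.
q = (458 − 96)/2 = 181, p = (458 + 96)/2 = 277.
Check: 181 · 277 = 50137.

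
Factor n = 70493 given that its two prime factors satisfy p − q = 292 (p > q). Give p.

Since p = q + 292, we have 70493 = q(q + 292), so q² + 292q − 70493 = 0.
Discriminant: 292² + 4·70493 = 85264 + 281972 = 367236; √367236 = 606.
q = (−292 + 606)/2 = 157, and p = q + 292 = 449.
Check: 157 · 449 = 70493.

449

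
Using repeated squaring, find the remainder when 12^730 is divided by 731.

196

12^1 ≡ 12 (mod 731)
12^2 ≡ 12^2 = 144 ≡ 144 (mod 731)
12^4 ≡ 144^2 = 20736 ≡ 268 (mod 731)
12^8 ≡ 268^2 = 71824 ≡ 186 (mod 731)
12^16 ≡ 186^2 = 34596 ≡ 239 (mod 731)
12^32 ≡ 239^2 = 57121 ≡ 103 (mod 731)
12^64 ≡ 103^2 = 10609 ≡ 375 (mod 731)
12^128 ≡ 375^2 = 140625 ≡ 273 (mod 731)
12^256 ≡ 273^2 = 74529 ≡ 698 (mod 731)
12^512 ≡ 698^2 = 487204 ≡ 358 (mod 731)
730 = 512 + 128 + 64 + 16 + 8 + 2 in binary powers of 2.
So 12^730 ≡ 358 · 273 · 375 · 239 · 186 · 144 ≡ 196 (mod 731).
Since 196 ≠ 1, base 12 is a Fermat witness: 731 is composite.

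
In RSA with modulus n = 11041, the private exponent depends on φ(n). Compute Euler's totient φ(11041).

10800

Factor: 11041 = 61 · 181.
φ(11041) = (61−1) · (181−1) = 60 · 180 = 10800.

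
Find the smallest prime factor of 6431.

59

6431 is odd.
Digit sum 14, not divisible by 3.
Ends in 1: not divisible by 5.
7: 6431 = 7·918 + 5
11: 6431 = 11·584 + 7
13: 6431 = 13·494 + 9
17: 6431 = 17·378 + 5
19: 6431 = 19·338 + 9
23: 6431 = 23·279 + 14
29: 6431 = 29·221 + 22
31: 6431 = 31·207 + 14
37: 6431 = 37·173 + 30
41: 6431 = 41·156 + 35
43: 6431 = 43·149 + 24
47: 6431 = 47·136 + 39
53: 6431 = 53·121 + 18
59: 6431 = 59·109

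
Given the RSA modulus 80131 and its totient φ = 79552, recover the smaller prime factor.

227

φ(n) = (p−1)(q−1) = n − (p+q) + 1, so p + q = 80131 − 79552 + 1 = 580.
p and q are the roots of t² − 580t + 80131 = 0.
Discriminant: 580² − 4·80131 = 336400 − 320524 = 15876; √15876 = 126.
q = (580 − 126)/2 = 227, p = (580 + 126)/2 = 353.
Check: 227 · 353 = 80131.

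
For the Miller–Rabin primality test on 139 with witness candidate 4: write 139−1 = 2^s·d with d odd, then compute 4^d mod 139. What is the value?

139 − 1 = 138 = 2^1 · 69, so d = 69.
4^1 ≡ 4 (mod 139)
4^2 ≡ 4^2 = 16 ≡ 16 (mod 139)
4^4 ≡ 16^2 = 256 ≡ 117 (mod 139)
4^8 ≡ 117^2 = 13689 ≡ 67 (mod 139)
4^16 ≡ 67^2 = 4489 ≡ 41 (mod 139)
4^32 ≡ 41^2 = 1681 ≡ 13 (mod 139)
4^64 ≡ 13^2 = 169 ≡ 30 (mod 139)
69 = 64 + 4 + 1 in binary powers of 2.
So 4^69 ≡ 30 · 117 · 4 ≡ 1 (mod 139).
Since 4^d ≡ 1 (mod 139), base 4 does not prove 139 composite.

1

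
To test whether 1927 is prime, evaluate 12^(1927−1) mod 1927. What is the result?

12^1 ≡ 12 (mod 1927)
12^2 ≡ 12^2 = 144 ≡ 144 (mod 1927)
12^4 ≡ 144^2 = 20736 ≡ 1466 (mod 1927)
12^8 ≡ 1466^2 = 2149156 ≡ 551 (mod 1927)
12^16 ≡ 551^2 = 303601 ≡ 1062 (mod 1927)
12^32 ≡ 1062^2 = 1127844 ≡ 549 (mod 1927)
12^64 ≡ 549^2 = 301401 ≡ 789 (mod 1927)
12^128 ≡ 789^2 = 622521 ≡ 100 (mod 1927)
12^256 ≡ 100^2 = 10000 ≡ 365 (mod 1927)
12^512 ≡ 365^2 = 133225 ≡ 262 (mod 1927)
12^1024 ≡ 262^2 = 68644 ≡ 1199 (mod 1927)
1926 = 1024 + 512 + 256 + 128 + 4 + 2 in binary powers of 2.
So 12^1926 ≡ 1199 · 262 · 365 · 100 · 1466 · 144 ≡ 1840 (mod 1927).
Since 1840 ≠ 1, base 12 is a Fermat witness: 1927 is composite.

1840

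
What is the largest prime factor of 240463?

240463 = 37 · 6499
6499 = 67 · 97
97 is prime.
So 240463 = 37 · 67 · 97; the largest prime factor is 97.

97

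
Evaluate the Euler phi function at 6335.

Factor: 6335 = 5 · 7 · 181.
φ(6335) = (5−1) · (7−1) · (181−1) = 4 · 6 · 180 = 4320.

4320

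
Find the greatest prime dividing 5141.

5141 = 53 · 97
97 is prime.
So 5141 = 53 · 97; the largest prime factor is 97.

97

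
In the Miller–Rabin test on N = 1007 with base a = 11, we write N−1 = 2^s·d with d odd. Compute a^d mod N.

216

1007 − 1 = 1006 = 2^1 · 503, so d = 503.
11^1 ≡ 11 (mod 1007)
11^2 ≡ 11^2 = 121 ≡ 121 (mod 1007)
11^4 ≡ 121^2 = 14641 ≡ 543 (mod 1007)
11^8 ≡ 543^2 = 294849 ≡ 805 (mod 1007)
11^16 ≡ 805^2 = 648025 ≡ 524 (mod 1007)
11^32 ≡ 524^2 = 274576 ≡ 672 (mod 1007)
11^64 ≡ 672^2 = 451584 ≡ 448 (mod 1007)
11^128 ≡ 448^2 = 200704 ≡ 311 (mod 1007)
11^256 ≡ 311^2 = 96721 ≡ 49 (mod 1007)
503 = 256 + 128 + 64 + 32 + 16 + 4 + 2 + 1 in binary powers of 2.
So 11^503 ≡ 49 · 311 · 448 · 672 · 524 · 543 · 121 · 11 ≡ 216 (mod 1007).
Squaring chain: 216; never reaches −1, so base 11 is a Miller–Rabin witness that 1007 is composite.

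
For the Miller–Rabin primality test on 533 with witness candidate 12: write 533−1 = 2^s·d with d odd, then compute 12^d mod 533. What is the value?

533 − 1 = 532 = 2^2 · 133, so d = 133.
12^1 ≡ 12 (mod 533)
12^2 ≡ 12^2 = 144 ≡ 144 (mod 533)
12^4 ≡ 144^2 = 20736 ≡ 482 (mod 533)
12^8 ≡ 482^2 = 232324 ≡ 469 (mod 533)
12^16 ≡ 469^2 = 219961 ≡ 365 (mod 533)
12^32 ≡ 365^2 = 133225 ≡ 508 (mod 533)
12^64 ≡ 508^2 = 258064 ≡ 92 (mod 533)
12^128 ≡ 92^2 = 8464 ≡ 469 (mod 533)
133 = 128 + 4 + 1 in binary powers of 2.
So 12^133 ≡ 469 · 482 · 12 ≡ 259 (mod 533).
Squaring chain: 259 → 456; never reaches −1, so base 12 is a Miller–Rabin witness that 533 is composite.

259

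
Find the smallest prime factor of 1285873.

1285873 is odd.
Digit sum 34, not divisible by 3.
Ends in 3: not divisible by 5.
7: 1285873 = 7·183696 + 1
11: 1285873 = 11·116897 + 6
13: 1285873 = 13·98913 + 4
17: 1285873 = 17·75639 + 10
19: 1285873 = 19·67677 + 10
23: 1285873 = 23·55907 + 12
29: 1285873 = 29·44340 + 13
31: 1285873 = 31·41479 + 24
37: 1285873 = 37·34753 + 12
41: 1285873 = 41·31362 + 31
43: 1285873 = 43·29904 + 1
47: 1285873 = 47·27359

47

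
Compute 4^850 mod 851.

4^1 ≡ 4 (mod 851)
4^2 ≡ 4^2 = 16 ≡ 16 (mod 851)
4^4 ≡ 16^2 = 256 ≡ 256 (mod 851)
4^8 ≡ 256^2 = 65536 ≡ 9 (mod 851)
4^16 ≡ 9^2 = 81 ≡ 81 (mod 851)
4^32 ≡ 81^2 = 6561 ≡ 604 (mod 851)
4^64 ≡ 604^2 = 364816 ≡ 588 (mod 851)
4^128 ≡ 588^2 = 345744 ≡ 238 (mod 851)
4^256 ≡ 238^2 = 56644 ≡ 478 (mod 851)
4^512 ≡ 478^2 = 228484 ≡ 416 (mod 851)
850 = 512 + 256 + 64 + 16 + 2 in binary powers of 2.
So 4^850 ≡ 416 · 478 · 588 · 81 · 16 ≡ 478 (mod 851).
Since 478 ≠ 1, base 4 is a Fermat witness: 851 is composite.

478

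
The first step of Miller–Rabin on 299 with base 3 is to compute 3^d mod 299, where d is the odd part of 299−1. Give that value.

269

299 − 1 = 298 = 2^1 · 149, so d = 149.
3^1 ≡ 3 (mod 299)
3^2 ≡ 3^2 = 9 ≡ 9 (mod 299)
3^4 ≡ 9^2 = 81 ≡ 81 (mod 299)
3^8 ≡ 81^2 = 6561 ≡ 282 (mod 299)
3^16 ≡ 282^2 = 79524 ≡ 289 (mod 299)
3^32 ≡ 289^2 = 83521 ≡ 100 (mod 299)
3^64 ≡ 100^2 = 10000 ≡ 133 (mod 299)
3^128 ≡ 133^2 = 17689 ≡ 48 (mod 299)
149 = 128 + 16 + 4 + 1 in binary powers of 2.
So 3^149 ≡ 48 · 289 · 81 · 3 ≡ 269 (mod 299).
Squaring chain: 269; never reaches −1, so base 3 is a Miller–Rabin witness that 299 is composite.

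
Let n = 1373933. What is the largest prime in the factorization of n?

1373933 = 11 · 124903
124903 = 29 · 4307
4307 = 59 · 73
73 is prime.
So 1373933 = 11 · 29 · 59 · 73; the largest prime factor is 73.

73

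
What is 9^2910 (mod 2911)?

2746

9^1 ≡ 9 (mod 2911)
9^2 ≡ 9^2 = 81 ≡ 81 (mod 2911)
9^4 ≡ 81^2 = 6561 ≡ 739 (mod 2911)
9^8 ≡ 739^2 = 546121 ≡ 1764 (mod 2911)
9^16 ≡ 1764^2 = 3111696 ≡ 2748 (mod 2911)
9^32 ≡ 2748^2 = 7551504 ≡ 370 (mod 2911)
9^64 ≡ 370^2 = 136900 ≡ 83 (mod 2911)
9^128 ≡ 83^2 = 6889 ≡ 1067 (mod 2911)
9^256 ≡ 1067^2 = 1138489 ≡ 288 (mod 2911)
9^512 ≡ 288^2 = 82944 ≡ 1436 (mod 2911)
9^1024 ≡ 1436^2 = 2062096 ≡ 1108 (mod 2911)
9^2048 ≡ 1108^2 = 1227664 ≡ 2133 (mod 2911)
2910 = 2048 + 512 + 256 + 64 + 16 + 8 + 4 + 2 in binary powers of 2.
So 9^2910 ≡ 2133 · 1436 · 288 · 83 · 2748 · 1764 · 739 · 81 ≡ 2746 (mod 2911).
Since 2746 ≠ 1, base 9 is a Fermat witness: 2911 is composite.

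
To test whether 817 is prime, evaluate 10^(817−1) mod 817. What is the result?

391

10^1 ≡ 10 (mod 817)
10^2 ≡ 10^2 = 100 ≡ 100 (mod 817)
10^4 ≡ 100^2 = 10000 ≡ 196 (mod 817)
10^8 ≡ 196^2 = 38416 ≡ 17 (mod 817)
10^16 ≡ 17^2 = 289 ≡ 289 (mod 817)
10^32 ≡ 289^2 = 83521 ≡ 187 (mod 817)
10^64 ≡ 187^2 = 34969 ≡ 655 (mod 817)
10^128 ≡ 655^2 = 429025 ≡ 100 (mod 817)
10^256 ≡ 100^2 = 10000 ≡ 196 (mod 817)
10^512 ≡ 196^2 = 38416 ≡ 17 (mod 817)
816 = 512 + 256 + 32 + 16 in binary powers of 2.
So 10^816 ≡ 17 · 196 · 187 · 289 ≡ 391 (mod 817).
Since 391 ≠ 1, base 10 is a Fermat witness: 817 is composite.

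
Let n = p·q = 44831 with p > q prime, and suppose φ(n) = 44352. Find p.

φ(n) = (p−1)(q−1) = n − (p+q) + 1, so p + q = 44831 − 44352 + 1 = 480.
p and q are the roots of t² − 480t + 44831 = 0.
Discriminant: 480² − 4·44831 = 230400 − 179324 = 51076; √51076 = 226.
q = (480 − 226)/2 = 127, p = (480 + 226)/2 = 353.
Check: 127 · 353 = 44831.

353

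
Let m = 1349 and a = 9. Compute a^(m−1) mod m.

1068

9^1 ≡ 9 (mod 1349)
9^2 ≡ 9^2 = 81 ≡ 81 (mod 1349)
9^4 ≡ 81^2 = 6561 ≡ 1165 (mod 1349)
9^8 ≡ 1165^2 = 1357225 ≡ 131 (mod 1349)
9^16 ≡ 131^2 = 17161 ≡ 973 (mod 1349)
9^32 ≡ 973^2 = 946729 ≡ 1080 (mod 1349)
9^64 ≡ 1080^2 = 1166400 ≡ 864 (mod 1349)
9^128 ≡ 864^2 = 746496 ≡ 499 (mod 1349)
9^256 ≡ 499^2 = 249001 ≡ 785 (mod 1349)
9^512 ≡ 785^2 = 616225 ≡ 1081 (mod 1349)
9^1024 ≡ 1081^2 = 1168561 ≡ 327 (mod 1349)
1348 = 1024 + 256 + 64 + 4 in binary powers of 2.
So 9^1348 ≡ 327 · 785 · 864 · 1165 ≡ 1068 (mod 1349).
Since 1068 ≠ 1, base 9 is a Fermat witness: 1349 is composite.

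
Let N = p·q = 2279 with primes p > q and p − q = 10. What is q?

Since p = q + 10, we have 2279 = q(q + 10), so q² + 10q − 2279 = 0.
Discriminant: 10² + 4·2279 = 100 + 9116 = 9216; √9216 = 96.
q = (−10 + 96)/2 = 43, and p = q + 10 = 53.
Check: 43 · 53 = 2279.

43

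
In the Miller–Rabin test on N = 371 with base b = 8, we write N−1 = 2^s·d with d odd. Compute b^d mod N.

71

371 − 1 = 370 = 2^1 · 185, so d = 185.
8^1 ≡ 8 (mod 371)
8^2 ≡ 8^2 = 64 ≡ 64 (mod 371)
8^4 ≡ 64^2 = 4096 ≡ 15 (mod 371)
8^8 ≡ 15^2 = 225 ≡ 225 (mod 371)
8^16 ≡ 225^2 = 50625 ≡ 169 (mod 371)
8^32 ≡ 169^2 = 28561 ≡ 365 (mod 371)
8^64 ≡ 365^2 = 133225 ≡ 36 (mod 371)
8^128 ≡ 36^2 = 1296 ≡ 183 (mod 371)
185 = 128 + 32 + 16 + 8 + 1 in binary powers of 2.
So 8^185 ≡ 183 · 365 · 169 · 225 · 8 ≡ 71 (mod 371).
Squaring chain: 71; never reaches −1, so base 8 is a Miller–Rabin witness that 371 is composite.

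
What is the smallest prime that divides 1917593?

53

1917593 is odd.
Digit sum 35, not divisible by 3.
Ends in 3: not divisible by 5.
7: 1917593 = 7·273941 + 6
11: 1917593 = 11·174326 + 7
13: 1917593 = 13·147507 + 2
17: 1917593 = 17·112799 + 10
19: 1917593 = 19·100925 + 18
23: 1917593 = 23·83373 + 14
29: 1917593 = 29·66123 + 26
31: 1917593 = 31·61857 + 26
37: 1917593 = 37·51826 + 31
41: 1917593 = 41·46770 + 23
43: 1917593 = 43·44595 + 8
47: 1917593 = 47·40799 + 40
53: 1917593 = 53·36181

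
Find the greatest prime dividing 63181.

63181 = 23 · 2747
2747 = 41 · 67
67 is prime.
So 63181 = 23 · 41 · 67; the largest prime factor is 67.

67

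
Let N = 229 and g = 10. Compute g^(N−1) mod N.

1

10^1 ≡ 10 (mod 229)
10^2 ≡ 10^2 = 100 ≡ 100 (mod 229)
10^4 ≡ 100^2 = 10000 ≡ 153 (mod 229)
10^8 ≡ 153^2 = 23409 ≡ 51 (mod 229)
10^16 ≡ 51^2 = 2601 ≡ 82 (mod 229)
10^32 ≡ 82^2 = 6724 ≡ 83 (mod 229)
10^64 ≡ 83^2 = 6889 ≡ 19 (mod 229)
10^128 ≡ 19^2 = 361 ≡ 132 (mod 229)
228 = 128 + 64 + 32 + 4 in binary powers of 2.
So 10^228 ≡ 132 · 19 · 83 · 153 ≡ 1 (mod 229).
Since the result is 1, base 10 gives no evidence that 229 is composite.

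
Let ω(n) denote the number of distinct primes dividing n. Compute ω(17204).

4

17204 = 2^2 · 4301
4301 = 11 · 391
391 = 17 · 23
17204 = 2^2 · 11 · 17 · 23, which has 4 distinct prime factors.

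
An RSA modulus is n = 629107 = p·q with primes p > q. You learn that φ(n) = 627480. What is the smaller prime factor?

631

φ(n) = (p−1)(q−1) = n − (p+q) + 1, so p + q = 629107 − 627480 + 1 = 1628.
p and q are the roots of t² − 1628t + 629107 = 0.
Discriminant: 1628² − 4·629107 = 2650384 − 2516428 = 133956; √133956 = 366.
q = (1628 − 366)/2 = 631, p = (1628 + 366)/2 = 997.
Check: 631 · 997 = 629107.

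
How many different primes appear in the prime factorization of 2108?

2108 = 2^2 · 527
527 = 17 · 31
2108 = 2^2 · 17 · 31, which has 3 distinct prime factors.

3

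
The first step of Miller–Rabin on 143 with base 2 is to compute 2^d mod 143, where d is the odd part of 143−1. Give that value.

46

143 − 1 = 142 = 2^1 · 71, so d = 71.
2^1 ≡ 2 (mod 143)
2^2 ≡ 2^2 = 4 ≡ 4 (mod 143)
2^4 ≡ 4^2 = 16 ≡ 16 (mod 143)
2^8 ≡ 16^2 = 256 ≡ 113 (mod 143)
2^16 ≡ 113^2 = 12769 ≡ 42 (mod 143)
2^32 ≡ 42^2 = 1764 ≡ 48 (mod 143)
2^64 ≡ 48^2 = 2304 ≡ 16 (mod 143)
71 = 64 + 4 + 2 + 1 in binary powers of 2.
So 2^71 ≡ 16 · 16 · 4 · 2 ≡ 46 (mod 143).
Squaring chain: 46; never reaches −1, so base 2 is a Miller–Rabin witness that 143 is composite.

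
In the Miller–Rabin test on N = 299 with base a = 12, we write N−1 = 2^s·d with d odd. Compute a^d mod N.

299 − 1 = 298 = 2^1 · 149, so d = 149.
12^1 ≡ 12 (mod 299)
12^2 ≡ 12^2 = 144 ≡ 144 (mod 299)
12^4 ≡ 144^2 = 20736 ≡ 105 (mod 299)
12^8 ≡ 105^2 = 11025 ≡ 261 (mod 299)
12^16 ≡ 261^2 = 68121 ≡ 248 (mod 299)
12^32 ≡ 248^2 = 61504 ≡ 209 (mod 299)
12^64 ≡ 209^2 = 43681 ≡ 27 (mod 299)
12^128 ≡ 27^2 = 729 ≡ 131 (mod 299)
149 = 128 + 16 + 4 + 1 in binary powers of 2.
So 12^149 ≡ 131 · 248 · 105 · 12 ≡ 285 (mod 299).
Squaring chain: 285; never reaches −1, so base 12 is a Miller–Rabin witness that 299 is composite.

285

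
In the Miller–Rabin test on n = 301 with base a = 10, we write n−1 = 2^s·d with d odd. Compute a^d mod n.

279

301 − 1 = 300 = 2^2 · 75, so d = 75.
10^1 ≡ 10 (mod 301)
10^2 ≡ 10^2 = 100 ≡ 100 (mod 301)
10^4 ≡ 100^2 = 10000 ≡ 67 (mod 301)
10^8 ≡ 67^2 = 4489 ≡ 275 (mod 301)
10^16 ≡ 275^2 = 75625 ≡ 74 (mod 301)
10^32 ≡ 74^2 = 5476 ≡ 58 (mod 301)
10^64 ≡ 58^2 = 3364 ≡ 53 (mod 301)
75 = 64 + 8 + 2 + 1 in binary powers of 2.
So 10^75 ≡ 53 · 275 · 100 · 10 ≡ 279 (mod 301).
Squaring chain: 279 → 183; never reaches −1, so base 10 is a Miller–Rabin witness that 301 is composite.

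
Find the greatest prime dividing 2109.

37

2109 = 3 · 703
703 = 19 · 37
37 is prime.
So 2109 = 3 · 19 · 37; the largest prime factor is 37.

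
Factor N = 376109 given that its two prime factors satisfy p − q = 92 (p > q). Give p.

Since p = q + 92, we have 376109 = q(q + 92), so q² + 92q − 376109 = 0.
Discriminant: 92² + 4·376109 = 8464 + 1504436 = 1512900; √1512900 = 1230.
q = (−92 + 1230)/2 = 569, and p = q + 92 = 661.
Check: 569 · 661 = 376109.

661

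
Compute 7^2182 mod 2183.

7^1 ≡ 7 (mod 2183)
7^2 ≡ 7^2 = 49 ≡ 49 (mod 2183)
7^4 ≡ 49^2 = 2401 ≡ 218 (mod 2183)
7^8 ≡ 218^2 = 47524 ≡ 1681 (mod 2183)
7^16 ≡ 1681^2 = 2825761 ≡ 959 (mod 2183)
7^32 ≡ 959^2 = 919681 ≡ 638 (mod 2183)
7^64 ≡ 638^2 = 407044 ≡ 1006 (mod 2183)
7^128 ≡ 1006^2 = 1012036 ≡ 1307 (mod 2183)
7^256 ≡ 1307^2 = 1708249 ≡ 1143 (mod 2183)
7^512 ≡ 1143^2 = 1306449 ≡ 1015 (mod 2183)
7^1024 ≡ 1015^2 = 1030225 ≡ 2032 (mod 2183)
7^2048 ≡ 2032^2 = 4129024 ≡ 971 (mod 2183)
2182 = 2048 + 128 + 4 + 2 in binary powers of 2.
So 7^2182 ≡ 971 · 1307 · 218 · 49 ≡ 847 (mod 2183).
Since 847 ≠ 1, base 7 is a Fermat witness: 2183 is composite.

847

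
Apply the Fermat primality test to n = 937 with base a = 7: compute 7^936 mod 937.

7^1 ≡ 7 (mod 937)
7^2 ≡ 7^2 = 49 ≡ 49 (mod 937)
7^4 ≡ 49^2 = 2401 ≡ 527 (mod 937)
7^8 ≡ 527^2 = 277729 ≡ 377 (mod 937)
7^16 ≡ 377^2 = 142129 ≡ 642 (mod 937)
7^32 ≡ 642^2 = 412164 ≡ 821 (mod 937)
7^64 ≡ 821^2 = 674041 ≡ 338 (mod 937)
7^128 ≡ 338^2 = 114244 ≡ 867 (mod 937)
7^256 ≡ 867^2 = 751689 ≡ 215 (mod 937)
7^512 ≡ 215^2 = 46225 ≡ 312 (mod 937)
936 = 512 + 256 + 128 + 32 + 8 in binary powers of 2.
So 7^936 ≡ 312 · 215 · 867 · 821 · 377 ≡ 1 (mod 937).
Since the result is 1, base 7 gives no evidence that 937 is composite.

1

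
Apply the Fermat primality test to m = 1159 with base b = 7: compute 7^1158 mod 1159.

7^1 ≡ 7 (mod 1159)
7^2 ≡ 7^2 = 49 ≡ 49 (mod 1159)
7^4 ≡ 49^2 = 2401 ≡ 83 (mod 1159)
7^8 ≡ 83^2 = 6889 ≡ 1094 (mod 1159)
7^16 ≡ 1094^2 = 1196836 ≡ 748 (mod 1159)
7^32 ≡ 748^2 = 559504 ≡ 866 (mod 1159)
7^64 ≡ 866^2 = 749956 ≡ 83 (mod 1159)
7^128 ≡ 83^2 = 6889 ≡ 1094 (mod 1159)
7^256 ≡ 1094^2 = 1196836 ≡ 748 (mod 1159)
7^512 ≡ 748^2 = 559504 ≡ 866 (mod 1159)
7^1024 ≡ 866^2 = 749956 ≡ 83 (mod 1159)
1158 = 1024 + 128 + 4 + 2 in binary powers of 2.
So 7^1158 ≡ 83 · 1094 · 83 · 49 ≡ 723 (mod 1159).
Since 723 ≠ 1, base 7 is a Fermat witness: 1159 is composite.

723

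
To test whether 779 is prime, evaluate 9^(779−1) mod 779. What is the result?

9^1 ≡ 9 (mod 779)
9^2 ≡ 9^2 = 81 ≡ 81 (mod 779)
9^4 ≡ 81^2 = 6561 ≡ 329 (mod 779)
9^8 ≡ 329^2 = 108241 ≡ 739 (mod 779)
9^16 ≡ 739^2 = 546121 ≡ 42 (mod 779)
9^32 ≡ 42^2 = 1764 ≡ 206 (mod 779)
9^64 ≡ 206^2 = 42436 ≡ 370 (mod 779)
9^128 ≡ 370^2 = 136900 ≡ 575 (mod 779)
9^256 ≡ 575^2 = 330625 ≡ 329 (mod 779)
9^512 ≡ 329^2 = 108241 ≡ 739 (mod 779)
778 = 512 + 256 + 8 + 2 in binary powers of 2.
So 9^778 ≡ 739 · 329 · 739 · 81 ≡ 614 (mod 779).
Since 614 ≠ 1, base 9 is a Fermat witness: 779 is composite.

614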